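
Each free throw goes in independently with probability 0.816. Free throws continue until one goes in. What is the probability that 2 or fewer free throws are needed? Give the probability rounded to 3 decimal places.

0.966

Y = number of free throws to the first success; geometric, p = 0.816.
P(Y ≤ 2) = 1 − (1−p)^2 = 1 − 0.03386 = 0.96614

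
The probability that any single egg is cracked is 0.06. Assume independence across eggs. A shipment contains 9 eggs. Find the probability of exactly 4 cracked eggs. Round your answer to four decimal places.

X ~ Binomial(n=9, p=0.06).
P(X=4) = C(9,4) · p^4 · (1−p)^5
= 126 · 1.296e-05 · 0.7339 = 0.001198

0.0012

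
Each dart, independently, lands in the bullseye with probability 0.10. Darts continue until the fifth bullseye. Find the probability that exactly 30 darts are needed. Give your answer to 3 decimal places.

0.017

Y = trial on which the fifth success occurs; negative binomial, r=5, p=0.10.
P(Y=30) = C(29,4) · p^5 · (1−p)^25
= 23751 · 1e-05 · 0.07179 = 0.01705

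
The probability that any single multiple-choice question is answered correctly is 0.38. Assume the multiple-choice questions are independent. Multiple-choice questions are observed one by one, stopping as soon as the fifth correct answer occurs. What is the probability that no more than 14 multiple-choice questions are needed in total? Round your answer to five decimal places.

Finishing within 14 multiple-choice questions ⇔ at least 5 successes in the first 14. With X ~ Binomial(14, 0.38), P(Y ≤ 14) = 1 − P(X ≤ 4).
  k=0: C(14,0)·0.38^0·0.62^14 = 0.0012402
  k=1: C(14,1)·0.38^1·0.62^13 = 0.0106415
  k=2: C(14,2)·0.38^2·0.62^12 = 0.0423944
  k=3: C(14,3)·0.38^3·0.62^11 = 0.1039347
  k=4: C(14,4)·0.38^4·0.62^10 = 0.1751803
1 − 0.3333912 = 0.6666088

0.66661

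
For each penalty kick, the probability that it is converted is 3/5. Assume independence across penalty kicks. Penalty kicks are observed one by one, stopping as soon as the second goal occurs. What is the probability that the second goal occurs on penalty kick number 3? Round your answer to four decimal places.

Y = trial on which the second success occurs; negative binomial, r=2, p=0.60.
P(Y=3) = C(2,1) · p^2 · (1−p)^1
= 2 · 0.36 · 0.4 = 0.288000

0.2880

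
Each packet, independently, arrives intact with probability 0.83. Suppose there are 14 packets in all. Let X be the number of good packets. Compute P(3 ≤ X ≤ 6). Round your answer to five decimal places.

0.00079

X ~ Binomial(14, 0.83); P(3 ≤ X ≤ 6) = Σ C(14,k) p^k (1−p)^(14−k) over k:
  k=3: C(14,3)·0.83^3·0.17^11 = 0.0000007
  k=4: C(14,4)·0.83^4·0.17^10 = 0.0000096
  k=5: C(14,5)·0.83^5·0.17^9 = 0.0000935
  k=6: C(14,6)·0.83^6·0.17^8 = 0.0006849
Total = 0.0007887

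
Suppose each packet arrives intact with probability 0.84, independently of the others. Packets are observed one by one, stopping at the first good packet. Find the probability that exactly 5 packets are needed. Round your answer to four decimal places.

Geometric (trials to first success), p = 0.84.
P(Y = 5) = (1−p)^4 · p = 0.00065536 · 0.84 = 0.000551

0.0006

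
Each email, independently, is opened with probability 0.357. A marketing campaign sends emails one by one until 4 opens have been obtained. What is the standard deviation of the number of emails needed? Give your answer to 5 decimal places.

Y = total emails until the fourth success; negative binomial with r=4, p=0.357.
SD(Y) = √[r(1−p)/p²] = √(20.1806213) = 4.4922846

4.49228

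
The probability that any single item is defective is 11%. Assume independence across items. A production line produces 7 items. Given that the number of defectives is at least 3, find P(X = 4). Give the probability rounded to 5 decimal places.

X ~ Binomial(7, 0.11). Want P(X=4 | X≥3) = P(X=4) / P(X≥3).
P(X=4) = C(7,4)·0.11^4·0.89^3 = 0.0036125
P(X≥3) = 1 − 0.4423133 − 0.3826756 − 0.1418910 = 0.0331201
Ratio = 0.0036125 / 0.0331201 = 0.1090730

0.10907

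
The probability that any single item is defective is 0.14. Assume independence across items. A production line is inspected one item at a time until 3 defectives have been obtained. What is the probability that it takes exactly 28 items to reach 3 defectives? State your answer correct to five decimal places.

0.02219

Y = trial on which the third success occurs; negative binomial, r=3, p=0.14.
P(Y=28) = C(27,2) · p^3 · (1−p)^25
= 351 · 0.002744 · 0.023039 = 0.0221898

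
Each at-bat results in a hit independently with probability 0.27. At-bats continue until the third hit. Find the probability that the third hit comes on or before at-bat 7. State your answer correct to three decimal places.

Finishing within 7 at-bats ⇔ at least 3 successes in the first 7. With X ~ Binomial(7, 0.27), P(Y ≤ 7) = 1 − P(X ≤ 2).
  k=0: C(7,0)·0.27^0·0.73^7 = 0.11047
  k=1: C(7,1)·0.27^1·0.73^6 = 0.28602
  k=2: C(7,2)·0.27^2·0.73^5 = 0.31737
1 − 0.71386 = 0.28614

0.286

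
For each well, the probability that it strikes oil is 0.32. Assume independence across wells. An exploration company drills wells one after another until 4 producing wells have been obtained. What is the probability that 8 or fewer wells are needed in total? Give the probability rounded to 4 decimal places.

Finishing within 8 wells ⇔ at least 4 successes in the first 8. With X ~ Binomial(8, 0.32), P(Y ≤ 8) = 1 − P(X ≤ 3).
  k=0: C(8,0)·0.32^0·0.68^8 = 0.045716
  k=1: C(8,1)·0.32^1·0.68^7 = 0.172109
  k=2: C(8,2)·0.32^2·0.68^6 = 0.283473
  k=3: C(8,3)·0.32^3·0.68^5 = 0.266798
1 − 0.768096 = 0.231904

0.2319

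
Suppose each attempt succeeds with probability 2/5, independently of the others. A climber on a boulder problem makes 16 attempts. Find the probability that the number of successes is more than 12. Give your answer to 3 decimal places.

X ~ Binomial(16, 0.40); P(X ≥ 13) = Σ C(16,k) p^k (1−p)^(16−k) over k:
  k=13: C(16,13)·0.40^13·0.60^3 = 0.00081
  k=14: C(16,14)·0.40^14·0.60^2 = 0.00012
  k=15: C(16,15)·0.40^15·0.60^1 = 0.00001
  k=16: C(16,16)·0.40^16·0.60^0 = 0.00000
Total = 0.00094

0.001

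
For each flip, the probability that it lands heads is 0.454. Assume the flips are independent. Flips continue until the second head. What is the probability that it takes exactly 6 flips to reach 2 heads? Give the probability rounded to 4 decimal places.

Y = trial on which the second success occurs; negative binomial, r=2, p=0.454.
P(Y=6) = C(5,1) · p^2 · (1−p)^4
= 5 · 0.20612 · 0.088873 = 0.091591

0.0916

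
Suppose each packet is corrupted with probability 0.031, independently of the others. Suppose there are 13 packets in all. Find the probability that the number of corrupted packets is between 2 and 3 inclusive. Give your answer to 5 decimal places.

X ~ Binomial(13, 0.031); P(2 ≤ X ≤ 3) = Σ C(13,k) p^k (1−p)^(13−k) over k:
  k=2: C(13,2)·0.031^2·0.969^11 = 0.0530127
  k=3: C(13,3)·0.031^3·0.969^10 = 0.0062185
Total = 0.0592312

0.05923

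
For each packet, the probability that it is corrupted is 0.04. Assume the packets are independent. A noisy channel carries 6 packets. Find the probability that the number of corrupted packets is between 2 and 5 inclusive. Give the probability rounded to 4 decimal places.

0.0216

X ~ Binomial(6, 0.04); P(2 ≤ X ≤ 5) = Σ C(6,k) p^k (1−p)^(6−k) over k:
  k=2: C(6,2)·0.04^2·0.96^4 = 0.020384
  k=3: C(6,3)·0.04^3·0.96^3 = 0.001132
  k=4: C(6,4)·0.04^4·0.96^2 = 0.000035
  k=5: C(6,5)·0.04^5·0.96^1 = 0.000001
Total = 0.021553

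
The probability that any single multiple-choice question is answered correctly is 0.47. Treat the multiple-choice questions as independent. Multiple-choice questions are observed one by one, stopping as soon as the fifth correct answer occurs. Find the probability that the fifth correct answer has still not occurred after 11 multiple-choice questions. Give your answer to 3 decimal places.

0.346

Needing more than 11 multiple-choice questions ⇔ fewer than 5 successes in the first 11. With X ~ Binomial(11, 0.47), P(Y > 11) = P(X ≤ 4).
  k=0: C(11,0)·0.47^0·0.53^11 = 0.00093
  k=1: C(11,1)·0.47^1·0.53^10 = 0.00904
  k=2: C(11,2)·0.47^2·0.53^9 = 0.04009
  k=3: C(11,3)·0.47^3·0.53^8 = 0.10666
  k=4: C(11,4)·0.47^4·0.53^7 = 0.18916
P(X ≤ 4) = 0.34588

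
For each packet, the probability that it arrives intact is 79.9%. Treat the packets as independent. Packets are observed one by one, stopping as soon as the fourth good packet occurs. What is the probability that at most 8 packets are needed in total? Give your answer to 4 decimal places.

0.9894

Finishing within 8 packets ⇔ at least 4 successes in the first 8. With X ~ Binomial(8, 0.799), P(Y ≤ 8) = 1 − P(X ≤ 3).
  k=0: C(8,0)·0.799^0·0.201^8 = 0.000003
  k=1: C(8,1)·0.799^1·0.201^7 = 0.000085
  k=2: C(8,2)·0.799^2·0.201^6 = 0.001179
  k=3: C(8,3)·0.799^3·0.201^5 = 0.009371
1 − 0.010638 = 0.989362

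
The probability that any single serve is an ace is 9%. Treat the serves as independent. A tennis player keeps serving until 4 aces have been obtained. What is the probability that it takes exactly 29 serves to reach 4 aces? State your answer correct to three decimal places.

Y = trial on which the fourth success occurs; negative binomial, r=4, p=0.09.
P(Y=29) = C(28,3) · p^4 · (1−p)^25
= 3276 · 6.561e-05 · 0.094631 = 0.02034

0.020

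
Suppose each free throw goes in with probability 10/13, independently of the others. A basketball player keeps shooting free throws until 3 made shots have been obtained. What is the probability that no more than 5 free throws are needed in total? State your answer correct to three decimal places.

Finishing within 5 free throws ⇔ at least 3 successes in the first 5. With X ~ Binomial(5, 0.769231), P(Y ≤ 5) = 1 − P(X ≤ 2).
  k=0: C(5,0)·0.769231^0·0.230769^5 = 0.00065
  k=1: C(5,1)·0.769231^1·0.230769^4 = 0.01091
  k=2: C(5,2)·0.769231^2·0.230769^3 = 0.07272
1 − 0.08428 = 0.91572

0.916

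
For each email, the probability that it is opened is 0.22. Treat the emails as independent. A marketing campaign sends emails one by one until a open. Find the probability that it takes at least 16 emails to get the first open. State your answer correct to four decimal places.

0.0241

Y = number of emails to the first success; geometric, p = 0.22.
P(Y > 15) = P(first 15 all fail) = (1−p)^15 = 0.024067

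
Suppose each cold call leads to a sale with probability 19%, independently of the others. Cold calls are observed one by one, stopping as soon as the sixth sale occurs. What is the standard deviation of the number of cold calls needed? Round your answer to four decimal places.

11.6028

Y = total cold calls until the sixth success; negative binomial with r=6, p=0.19.
SD(Y) = √[r(1−p)/p²] = √(134.626039) = 11.602846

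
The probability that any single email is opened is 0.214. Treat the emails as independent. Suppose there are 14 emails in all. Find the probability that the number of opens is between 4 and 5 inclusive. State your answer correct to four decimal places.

0.2918

X ~ Binomial(14, 0.214); P(4 ≤ X ≤ 5) = Σ C(14,k) p^k (1−p)^(14−k) over k:
  k=4: C(14,4)·0.214^4·0.786^10 = 0.188936
  k=5: C(14,5)·0.214^5·0.786^9 = 0.102881
Total = 0.291817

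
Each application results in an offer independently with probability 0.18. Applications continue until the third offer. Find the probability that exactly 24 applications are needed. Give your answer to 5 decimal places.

0.02286

Y = trial on which the third success occurs; negative binomial, r=3, p=0.18.
P(Y=24) = C(23,2) · p^3 · (1−p)^21
= 253 · 0.005832 · 0.015491 = 0.0228575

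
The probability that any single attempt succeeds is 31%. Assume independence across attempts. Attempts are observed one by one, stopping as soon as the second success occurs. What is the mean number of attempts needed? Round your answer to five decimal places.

6.45161

Y = total attempts until the second success; negative binomial with r=2, p=0.31.
E[Y] = r / p = 2 / 0.31 = 6.4516129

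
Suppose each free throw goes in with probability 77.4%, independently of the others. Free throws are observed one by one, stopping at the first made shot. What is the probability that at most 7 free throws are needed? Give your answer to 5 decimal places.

Y = number of free throws to the first success; geometric, p = 0.774.
P(Y ≤ 7) = 1 − (1−p)^7 = 1 − 0.0000301 = 0.9999699

0.99997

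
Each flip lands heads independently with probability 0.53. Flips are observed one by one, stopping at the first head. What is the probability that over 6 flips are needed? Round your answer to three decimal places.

Y = number of flips to the first success; geometric, p = 0.53.
P(Y > 6) = P(first 6 all fail) = (1−p)^6 = 0.01078

0.011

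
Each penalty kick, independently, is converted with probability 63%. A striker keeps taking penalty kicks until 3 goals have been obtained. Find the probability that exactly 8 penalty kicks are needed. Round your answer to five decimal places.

0.03641

Y = trial on which the third success occurs; negative binomial, r=3, p=0.63.
P(Y=8) = C(7,2) · p^3 · (1−p)^5
= 21 · 0.25005 · 0.0069344 = 0.0364124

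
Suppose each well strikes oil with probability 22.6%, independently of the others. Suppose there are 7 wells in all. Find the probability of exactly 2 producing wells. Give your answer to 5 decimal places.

X ~ Binomial(n=7, p=0.226).
P(X=2) = C(7,2) · p^2 · (1−p)^5
= 21 · 0.051076 · 0.27778 = 0.2979483

0.29795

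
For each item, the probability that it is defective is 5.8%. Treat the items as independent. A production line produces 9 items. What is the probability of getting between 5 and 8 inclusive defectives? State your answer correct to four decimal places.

X ~ Binomial(9, 0.058); P(5 ≤ X ≤ 8) = Σ C(9,k) p^k (1−p)^(9−k) over k:
  k=5: C(9,5)·0.058^5·0.942^4 = 0.000065
  k=6: C(9,6)·0.058^6·0.942^3 = 0.000003
  k=7: C(9,7)·0.058^7·0.942^2 = 0.000000
  k=8: C(9,8)·0.058^8·0.942^1 = 0.000000
Total = 0.000068

0.0001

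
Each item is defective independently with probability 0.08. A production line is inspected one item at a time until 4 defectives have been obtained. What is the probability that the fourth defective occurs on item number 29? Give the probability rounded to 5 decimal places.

Y = trial on which the fourth success occurs; negative binomial, r=4, p=0.08.
P(Y=29) = C(28,3) · p^4 · (1−p)^25
= 3276 · 4.096e-05 · 0.12436 = 0.0166878

0.01669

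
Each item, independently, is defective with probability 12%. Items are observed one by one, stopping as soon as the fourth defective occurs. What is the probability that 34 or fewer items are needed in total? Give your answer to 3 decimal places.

0.595

Finishing within 34 items ⇔ at least 4 successes in the first 34. With X ~ Binomial(34, 0.12), P(Y ≤ 34) = 1 − P(X ≤ 3).
  k=0: C(34,0)·0.12^0·0.88^34 = 0.01295
  k=1: C(34,1)·0.12^1·0.88^33 = 0.06006
  k=2: C(34,2)·0.12^2·0.88^32 = 0.13514
  k=3: C(34,3)·0.12^3·0.88^31 = 0.19656
1 − 0.40471 = 0.59529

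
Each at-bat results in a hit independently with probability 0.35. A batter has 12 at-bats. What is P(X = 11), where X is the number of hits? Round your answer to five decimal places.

X ~ Binomial(n=12, p=0.35).
P(X=11) = C(12,11) · p^11 · (1−p)^1
= 12 · 9.6549e-06 · 0.65 = 0.0000753

0.00008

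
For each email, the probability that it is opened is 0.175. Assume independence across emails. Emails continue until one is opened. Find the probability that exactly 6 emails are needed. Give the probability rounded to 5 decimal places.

0.06688

Geometric (trials to first success), p = 0.175.
P(Y = 6) = (1−p)^5 · p = 0.38218 · 0.175 = 0.0668818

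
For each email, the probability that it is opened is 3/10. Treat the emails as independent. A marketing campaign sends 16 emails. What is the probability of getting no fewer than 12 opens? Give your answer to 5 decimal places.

0.00027

X ~ Binomial(16, 0.30); P(X ≥ 12) = Σ C(16,k) p^k (1−p)^(16−k) over k:
  k=12: C(16,12)·0.30^12·0.70^4 = 0.0002322
  k=13: C(16,13)·0.30^13·0.70^3 = 0.0000306
  k=14: C(16,14)·0.30^14·0.70^2 = 0.0000028
  k=15: C(16,15)·0.30^15·0.70^1 = 0.0000002
  k=16: C(16,16)·0.30^16·0.70^0 = 0.0000000
Total = 0.0002658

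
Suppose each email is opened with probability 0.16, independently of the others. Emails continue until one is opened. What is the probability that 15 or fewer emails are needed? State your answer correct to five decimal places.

0.92685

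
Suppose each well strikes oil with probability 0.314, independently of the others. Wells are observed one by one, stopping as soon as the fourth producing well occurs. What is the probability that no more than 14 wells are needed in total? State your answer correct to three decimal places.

Finishing within 14 wells ⇔ at least 4 successes in the first 14. With X ~ Binomial(14, 0.314), P(Y ≤ 14) = 1 − P(X ≤ 3).
  k=0: C(14,0)·0.314^0·0.686^14 = 0.00511
  k=1: C(14,1)·0.314^1·0.686^13 = 0.03275
  k=2: C(14,2)·0.314^2·0.686^12 = 0.09745
  k=3: C(14,3)·0.314^3·0.686^11 = 0.17842
1 − 0.31374 = 0.68626

0.686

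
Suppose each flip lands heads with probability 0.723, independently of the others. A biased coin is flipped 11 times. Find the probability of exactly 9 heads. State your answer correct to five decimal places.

0.22781

X ~ Binomial(n=11, p=0.723).
P(X=9) = C(11,9) · p^9 · (1−p)^2
= 55 · 0.053981 · 0.076729 = 0.2278069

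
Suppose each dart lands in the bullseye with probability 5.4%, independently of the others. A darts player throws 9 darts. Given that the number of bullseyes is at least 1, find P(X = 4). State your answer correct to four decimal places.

X ~ Binomial(9, 0.054). Want P(X=4 | X≥1) = P(X=4) / P(X≥1).
P(X=4) = C(9,4)·0.054^4·0.946^5 = 0.000812
P(X≥1) = 1 − 0.606765 = 0.393235
Ratio = 0.000812 / 0.393235 = 0.002064

0.0021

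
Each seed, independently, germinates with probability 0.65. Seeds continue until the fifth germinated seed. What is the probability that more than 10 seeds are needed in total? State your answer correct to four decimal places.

Needing more than 10 seeds ⇔ fewer than 5 successes in the first 10. With X ~ Binomial(10, 0.65), P(Y > 10) = P(X ≤ 4).
  k=0: C(10,0)·0.65^0·0.35^10 = 0.000028
  k=1: C(10,1)·0.65^1·0.35^9 = 0.000512
  k=2: C(10,2)·0.65^2·0.35^8 = 0.004281
  k=3: C(10,3)·0.65^3·0.35^7 = 0.021203
  k=4: C(10,4)·0.65^4·0.35^6 = 0.068910
P(X ≤ 4) = 0.094934

0.0949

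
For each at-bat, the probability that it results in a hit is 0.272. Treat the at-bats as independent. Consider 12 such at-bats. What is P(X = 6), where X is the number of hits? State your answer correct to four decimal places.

X ~ Binomial(n=12, p=0.272).
P(X=6) = C(12,6) · p^6 · (1−p)^6
= 924 · 0.00040496 · 0.14886 = 0.055702

0.0557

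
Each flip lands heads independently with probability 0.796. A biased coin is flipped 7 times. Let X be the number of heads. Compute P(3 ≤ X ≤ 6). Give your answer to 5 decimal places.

0.79240

X ~ Binomial(7, 0.796); P(3 ≤ X ≤ 6) = Σ C(7,k) p^k (1−p)^(7−k) over k:
  k=3: C(7,3)·0.796^3·0.204^4 = 0.0305723
  k=4: C(7,4)·0.796^4·0.204^3 = 0.1192919
  k=5: C(7,5)·0.796^5·0.204^2 = 0.2792833
  k=6: C(7,6)·0.796^6·0.204^1 = 0.3632508
Total = 0.7923983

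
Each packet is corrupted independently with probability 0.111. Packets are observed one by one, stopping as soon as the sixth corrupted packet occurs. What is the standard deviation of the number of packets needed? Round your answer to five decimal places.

Y = total packets until the sixth success; negative binomial with r=6, p=0.111.
SD(Y) = √[r(1−p)/p²] = √(432.9194059) = 20.8067154

20.80672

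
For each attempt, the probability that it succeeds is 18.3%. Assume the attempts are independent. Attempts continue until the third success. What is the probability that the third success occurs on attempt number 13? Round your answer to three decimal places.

0.054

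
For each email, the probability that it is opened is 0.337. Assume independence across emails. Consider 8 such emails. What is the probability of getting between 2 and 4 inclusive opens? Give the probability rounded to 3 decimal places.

X ~ Binomial(8, 0.337); P(2 ≤ X ≤ 4) = Σ C(8,k) p^k (1−p)^(8−k) over k:
  k=2: C(8,2)·0.337^2·0.663^6 = 0.27008
  k=3: C(8,3)·0.337^3·0.663^5 = 0.27457
  k=4: C(8,4)·0.337^4·0.663^4 = 0.17445
Total = 0.71910

0.719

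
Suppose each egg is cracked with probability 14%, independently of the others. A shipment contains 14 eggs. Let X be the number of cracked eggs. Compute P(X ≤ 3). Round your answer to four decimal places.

0.8790

X ~ Binomial(14, 0.14); P(X ≤ 3) = Σ C(14,k) p^k (1−p)^(14−k) over k:
  k=0: C(14,0)·0.14^0·0.86^14 = 0.121054
  k=1: C(14,1)·0.14^1·0.86^13 = 0.275890
  k=2: C(14,2)·0.14^2·0.86^12 = 0.291930
  k=3: C(14,3)·0.14^3·0.86^11 = 0.190094
Total = 0.878968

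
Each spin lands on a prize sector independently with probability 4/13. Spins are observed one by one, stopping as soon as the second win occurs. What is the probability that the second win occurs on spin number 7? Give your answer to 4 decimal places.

Y = trial on which the second success occurs; negative binomial, r=2, p=0.307692.
P(Y=7) = C(6,1) · p^2 · (1−p)^5
= 6 · 0.094675 · 0.15904 = 0.090340

0.0903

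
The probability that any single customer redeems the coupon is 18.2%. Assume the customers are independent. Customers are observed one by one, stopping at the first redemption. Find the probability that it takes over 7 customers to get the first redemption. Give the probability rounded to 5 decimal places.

0.24506

Y = number of customers to the first success; geometric, p = 0.182.
P(Y > 7) = P(first 7 all fail) = (1−p)^7 = 0.2450604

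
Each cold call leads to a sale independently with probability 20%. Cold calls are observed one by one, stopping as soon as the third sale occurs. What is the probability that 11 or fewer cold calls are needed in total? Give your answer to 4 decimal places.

0.3826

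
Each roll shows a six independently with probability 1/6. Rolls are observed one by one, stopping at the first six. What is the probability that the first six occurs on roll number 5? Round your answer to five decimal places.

Geometric (trials to first success), p = 0.166667.
P(Y = 5) = (1−p)^4 · p = 0.48225 · 0.166667 = 0.0803755

0.08038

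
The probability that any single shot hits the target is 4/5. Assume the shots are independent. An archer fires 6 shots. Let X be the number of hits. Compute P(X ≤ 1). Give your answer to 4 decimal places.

0.0016

X ~ Binomial(6, 0.80); P(X ≤ 1) = Σ C(6,k) p^k (1−p)^(6−k) over k:
  k=0: C(6,0)·0.80^0·0.20^6 = 0.000064
  k=1: C(6,1)·0.80^1·0.20^5 = 0.001536
Total = 0.001600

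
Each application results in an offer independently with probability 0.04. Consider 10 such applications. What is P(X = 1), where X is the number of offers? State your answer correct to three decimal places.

0.277

X ~ Binomial(n=10, p=0.04).
P(X=1) = C(10,1) · p^1 · (1−p)^9
= 10 · 0.04 · 0.69253 = 0.27701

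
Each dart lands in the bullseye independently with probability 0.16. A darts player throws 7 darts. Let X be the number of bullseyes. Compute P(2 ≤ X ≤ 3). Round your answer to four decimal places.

X ~ Binomial(7, 0.16); P(2 ≤ X ≤ 3) = Σ C(7,k) p^k (1−p)^(7−k) over k:
  k=2: C(7,2)·0.16^2·0.84^5 = 0.224831
  k=3: C(7,3)·0.16^3·0.84^4 = 0.071375
Total = 0.296206

0.2962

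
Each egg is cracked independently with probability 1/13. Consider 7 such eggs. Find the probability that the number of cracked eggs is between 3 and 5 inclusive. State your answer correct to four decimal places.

0.0126

X ~ Binomial(7, 0.076923); P(3 ≤ X ≤ 5) = Σ C(7,k) p^k (1−p)^(7−k) over k:
  k=3: C(7,3)·0.076923^3·0.923077^4 = 0.011566
  k=4: C(7,4)·0.076923^4·0.923077^3 = 0.000964
  k=5: C(7,5)·0.076923^5·0.923077^2 = 0.000048
Total = 0.012578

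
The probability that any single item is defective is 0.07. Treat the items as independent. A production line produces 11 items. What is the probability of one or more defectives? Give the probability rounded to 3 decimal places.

0.550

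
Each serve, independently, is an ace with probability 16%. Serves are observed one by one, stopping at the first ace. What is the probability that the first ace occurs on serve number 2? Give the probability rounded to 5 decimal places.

Geometric (trials to first success), p = 0.16.
P(Y = 2) = (1−p)^1 · p = 0.84 · 0.16 = 0.1344000

0.13440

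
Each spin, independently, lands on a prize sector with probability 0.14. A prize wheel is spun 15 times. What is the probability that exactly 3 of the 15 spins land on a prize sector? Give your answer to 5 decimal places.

X ~ Binomial(n=15, p=0.14).
P(X=3) = C(15,3) · p^3 · (1−p)^12
= 455 · 0.002744 · 0.16367 = 0.2043511

0.20435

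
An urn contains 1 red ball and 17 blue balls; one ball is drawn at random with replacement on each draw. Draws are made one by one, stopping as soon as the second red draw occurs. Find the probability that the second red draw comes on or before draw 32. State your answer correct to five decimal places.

Finishing within 32 draws ⇔ at least 2 successes in the first 32. With X ~ Binomial(32, 0.055556), P(Y ≤ 32) = 1 − P(X ≤ 1).
  k=0: C(32,0)·0.055556^0·0.944444^32 = 0.1605629
  k=1: C(32,1)·0.055556^1·0.944444^31 = 0.3022361
1 − 0.4627991 = 0.5372009

0.53720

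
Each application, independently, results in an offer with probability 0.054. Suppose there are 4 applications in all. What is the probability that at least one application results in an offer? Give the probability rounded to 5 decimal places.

0.19913

P(at least one) = 1 − P(none) = 1 − (1 − 0.054)^4
= 1 − 0.8008746 = 0.1991254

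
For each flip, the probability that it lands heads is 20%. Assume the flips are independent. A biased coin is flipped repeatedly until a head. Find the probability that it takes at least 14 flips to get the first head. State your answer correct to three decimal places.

0.055

Y = number of flips to the first success; geometric, p = 0.20.
P(Y > 13) = P(first 13 all fail) = (1−p)^13 = 0.05498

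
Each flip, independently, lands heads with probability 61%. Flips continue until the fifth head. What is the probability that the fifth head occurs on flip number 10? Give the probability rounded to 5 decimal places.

Y = trial on which the fifth success occurs; negative binomial, r=5, p=0.61.
P(Y=10) = C(9,4) · p^5 · (1−p)^5
= 126 · 0.08446 · 0.0090224 = 0.0960158

0.09602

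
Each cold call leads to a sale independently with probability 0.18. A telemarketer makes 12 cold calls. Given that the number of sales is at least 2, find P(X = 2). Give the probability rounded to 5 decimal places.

X ~ Binomial(12, 0.18). Want P(X=2 | X≥2) = P(X=2) / P(X≥2).
P(X=2) = C(12,2)·0.18^2·0.82^10 = 0.2939189
P(X≥2) = 1 − 0.0924201 − 0.2434480 = 0.6641320
Ratio = 0.2939189 / 0.6641320 = 0.4425609

0.44256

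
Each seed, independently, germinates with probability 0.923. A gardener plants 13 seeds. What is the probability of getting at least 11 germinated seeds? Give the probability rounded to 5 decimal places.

0.92713

X ~ Binomial(13, 0.923); P(X ≥ 11) = Σ C(13,k) p^k (1−p)^(13−k) over k:
  k=11: C(13,11)·0.923^11·0.077^2 = 0.1915556
  k=12: C(13,12)·0.923^12·0.077^1 = 0.3826965
  k=13: C(13,13)·0.923^13·0.077^0 = 0.3528760
Total = 0.9271281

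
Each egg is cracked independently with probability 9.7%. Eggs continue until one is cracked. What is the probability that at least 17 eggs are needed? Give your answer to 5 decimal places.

Y = number of eggs to the first success; geometric, p = 0.097.
P(Y > 16) = P(first 16 all fail) = (1−p)^16 = 0.1954357

0.19544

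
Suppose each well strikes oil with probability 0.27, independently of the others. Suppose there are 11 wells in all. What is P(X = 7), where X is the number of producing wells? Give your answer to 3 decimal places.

X ~ Binomial(n=11, p=0.27).
P(X=7) = C(11,7) · p^7 · (1−p)^4
= 330 · 0.0001046 · 0.28398 = 0.00980

0.010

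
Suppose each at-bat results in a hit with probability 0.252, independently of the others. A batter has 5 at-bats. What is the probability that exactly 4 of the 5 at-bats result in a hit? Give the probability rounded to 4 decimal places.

X ~ Binomial(n=5, p=0.252).
P(X=4) = C(5,4) · p^4 · (1−p)^1
= 5 · 0.0040328 · 0.748 = 0.015083

0.0151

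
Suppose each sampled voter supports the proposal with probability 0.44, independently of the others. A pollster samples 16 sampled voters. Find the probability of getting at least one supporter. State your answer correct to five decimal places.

0.99991

P(at least one) = 1 − P(none) = 1 − (1 − 0.44)^16
= 1 − 0.0000935 = 0.9999065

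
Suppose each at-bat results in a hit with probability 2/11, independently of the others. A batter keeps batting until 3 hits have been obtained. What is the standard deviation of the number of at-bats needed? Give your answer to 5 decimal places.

8.61684

Y = total at-bats until the third success; negative binomial with r=3, p=0.181818.
SD(Y) = √[r(1−p)/p²] = √(74.2500000) = 8.6168440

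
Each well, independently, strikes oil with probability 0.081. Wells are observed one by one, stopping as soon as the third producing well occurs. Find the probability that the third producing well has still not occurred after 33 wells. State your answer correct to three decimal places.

Needing more than 33 wells ⇔ fewer than 3 successes in the first 33. With X ~ Binomial(33, 0.081), P(Y > 33) = P(X ≤ 2).
  k=0: C(33,0)·0.081^0·0.919^33 = 0.06158
  k=1: C(33,1)·0.081^1·0.919^32 = 0.17910
  k=2: C(33,2)·0.081^2·0.919^31 = 0.25257
P(X ≤ 2) = 0.49325

0.493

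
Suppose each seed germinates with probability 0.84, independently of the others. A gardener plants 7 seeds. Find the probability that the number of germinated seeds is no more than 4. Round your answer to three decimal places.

X ~ Binomial(7, 0.84); P(X ≤ 4) = Σ C(7,k) p^k (1−p)^(7−k) over k:
  k=0: C(7,0)·0.84^0·0.16^7 = 0.00000
  k=1: C(7,1)·0.84^1·0.16^6 = 0.00010
  k=2: C(7,2)·0.84^2·0.16^5 = 0.00155
  k=3: C(7,3)·0.84^3·0.16^4 = 0.01360
  k=4: C(7,4)·0.84^4·0.16^3 = 0.07137
Total = 0.08663

0.087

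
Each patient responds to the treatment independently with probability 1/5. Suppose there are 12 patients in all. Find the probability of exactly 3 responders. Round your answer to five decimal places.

0.23622

X ~ Binomial(n=12, p=0.20).
P(X=3) = C(12,3) · p^3 · (1−p)^9
= 220 · 0.008 · 0.13422 = 0.2362232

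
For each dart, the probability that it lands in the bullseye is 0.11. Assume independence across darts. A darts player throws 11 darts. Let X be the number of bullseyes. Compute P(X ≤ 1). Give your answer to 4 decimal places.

X ~ Binomial(11, 0.11); P(X ≤ 1) = Σ C(11,k) p^k (1−p)^(11−k) over k:
  k=0: C(11,0)·0.11^0·0.89^11 = 0.277517
  k=1: C(11,1)·0.11^1·0.89^10 = 0.377299
Total = 0.654816

0.6548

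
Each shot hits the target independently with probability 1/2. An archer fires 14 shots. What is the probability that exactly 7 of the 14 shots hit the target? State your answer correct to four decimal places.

0.2095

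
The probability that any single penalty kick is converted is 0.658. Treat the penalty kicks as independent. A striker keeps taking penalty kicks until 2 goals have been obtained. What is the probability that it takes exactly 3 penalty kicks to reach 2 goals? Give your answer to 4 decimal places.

Y = trial on which the second success occurs; negative binomial, r=2, p=0.658.
P(Y=3) = C(2,1) · p^2 · (1−p)^1
= 2 · 0.43296 · 0.342 = 0.296147

0.2961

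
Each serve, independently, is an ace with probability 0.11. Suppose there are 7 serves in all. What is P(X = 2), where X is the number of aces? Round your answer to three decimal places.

0.142

X ~ Binomial(n=7, p=0.11).
P(X=2) = C(7,2) · p^2 · (1−p)^5
= 21 · 0.0121 · 0.55841 = 0.14189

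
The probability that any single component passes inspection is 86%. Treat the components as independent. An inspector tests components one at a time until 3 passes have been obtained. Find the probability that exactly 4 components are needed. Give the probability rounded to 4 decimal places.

0.2671

Y = trial on which the third success occurs; negative binomial, r=3, p=0.86.
P(Y=4) = C(3,2) · p^3 · (1−p)^1
= 3 · 0.63606 · 0.14 = 0.267144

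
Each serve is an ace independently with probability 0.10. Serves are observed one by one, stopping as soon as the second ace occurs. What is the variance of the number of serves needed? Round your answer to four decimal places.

Y = total serves until the second success; negative binomial with r=2, p=0.10.
Var(Y) = r(1−p)/p² = 2·0.90 / 0.10² = 180.000000

180.0000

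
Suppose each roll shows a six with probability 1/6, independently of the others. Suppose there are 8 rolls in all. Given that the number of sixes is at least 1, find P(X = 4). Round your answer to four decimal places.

0.0339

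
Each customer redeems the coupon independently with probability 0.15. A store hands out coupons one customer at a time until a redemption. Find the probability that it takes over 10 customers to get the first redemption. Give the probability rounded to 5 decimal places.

0.19687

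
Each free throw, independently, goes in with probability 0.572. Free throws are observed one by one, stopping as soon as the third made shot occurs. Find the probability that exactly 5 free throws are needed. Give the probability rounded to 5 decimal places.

0.20570

Y = trial on which the third success occurs; negative binomial, r=3, p=0.572.
P(Y=5) = C(4,2) · p^3 · (1−p)^2
= 6 · 0.18715 · 0.18318 = 0.2056965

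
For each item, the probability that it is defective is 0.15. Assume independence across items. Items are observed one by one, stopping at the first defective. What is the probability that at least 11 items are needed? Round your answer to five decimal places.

0.19687

Y = number of items to the first success; geometric, p = 0.15.
P(Y > 10) = P(first 10 all fail) = (1−p)^10 = 0.1968744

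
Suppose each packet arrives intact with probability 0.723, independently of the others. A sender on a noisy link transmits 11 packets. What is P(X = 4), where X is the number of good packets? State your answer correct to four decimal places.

0.0113

X ~ Binomial(n=11, p=0.723).
P(X=4) = C(11,4) · p^4 · (1−p)^7
= 330 · 0.27325 · 0.00012513 = 0.011283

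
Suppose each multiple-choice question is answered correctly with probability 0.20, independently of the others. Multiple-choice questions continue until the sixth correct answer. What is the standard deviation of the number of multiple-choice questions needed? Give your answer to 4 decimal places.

10.9545

Y = total multiple-choice questions until the sixth success; negative binomial with r=6, p=0.20.
SD(Y) = √[r(1−p)/p²] = √(120.000000) = 10.954451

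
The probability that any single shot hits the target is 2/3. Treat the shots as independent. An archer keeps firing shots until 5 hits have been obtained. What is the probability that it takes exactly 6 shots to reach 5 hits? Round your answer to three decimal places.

0.219

Y = trial on which the fifth success occurs; negative binomial, r=5, p=0.666667.
P(Y=6) = C(5,4) · p^5 · (1−p)^1
= 5 · 0.13169 · 0.33333 = 0.21948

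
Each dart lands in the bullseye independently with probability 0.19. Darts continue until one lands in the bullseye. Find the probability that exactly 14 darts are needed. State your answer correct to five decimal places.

Geometric (trials to first success), p = 0.19.
P(Y = 14) = (1−p)^13 · p = 0.064611 · 0.19 = 0.0122761

0.01228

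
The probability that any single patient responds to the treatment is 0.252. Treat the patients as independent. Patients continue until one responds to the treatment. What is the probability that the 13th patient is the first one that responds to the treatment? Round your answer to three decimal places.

0.008

Geometric (trials to first success), p = 0.252.
P(Y = 13) = (1−p)^12 · p = 0.030677 · 0.252 = 0.00773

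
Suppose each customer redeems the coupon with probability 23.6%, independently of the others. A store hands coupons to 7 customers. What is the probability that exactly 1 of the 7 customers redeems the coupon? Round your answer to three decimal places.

0.329

X ~ Binomial(n=7, p=0.236).
P(X=1) = C(7,1) · p^1 · (1−p)^6
= 7 · 0.236 · 0.19887 = 0.32853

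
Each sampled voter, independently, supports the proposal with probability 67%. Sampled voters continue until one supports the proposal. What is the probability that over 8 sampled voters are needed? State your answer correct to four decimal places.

0.0001

Y = number of sampled voters to the first success; geometric, p = 0.67.
P(Y > 8) = P(first 8 all fail) = (1−p)^8 = 0.000141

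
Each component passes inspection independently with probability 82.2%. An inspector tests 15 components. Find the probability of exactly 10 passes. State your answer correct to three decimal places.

X ~ Binomial(n=15, p=0.822).
P(X=10) = C(15,10) · p^10 · (1−p)^5
= 3003 · 0.14084 · 0.00017869 = 0.07557

0.076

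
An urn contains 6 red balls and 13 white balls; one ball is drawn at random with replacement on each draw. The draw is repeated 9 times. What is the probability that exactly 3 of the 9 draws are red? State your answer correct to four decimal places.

0.2714

X ~ Binomial(n=9, p=0.315789).
P(X=3) = C(9,3) · p^3 · (1−p)^6
= 84 · 0.031491 · 0.1026 = 0.271401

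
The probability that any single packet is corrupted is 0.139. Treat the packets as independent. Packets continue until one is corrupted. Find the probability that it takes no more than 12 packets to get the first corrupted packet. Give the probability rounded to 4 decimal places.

Y = number of packets to the first success; geometric, p = 0.139.
P(Y ≤ 12) = 1 − (1−p)^12 = 1 − 0.165973 = 0.834027

0.8340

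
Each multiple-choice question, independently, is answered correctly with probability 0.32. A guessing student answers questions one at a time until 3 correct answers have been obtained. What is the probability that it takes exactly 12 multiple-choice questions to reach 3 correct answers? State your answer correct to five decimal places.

Y = trial on which the third success occurs; negative binomial, r=3, p=0.32.
P(Y=12) = C(11,2) · p^3 · (1−p)^9
= 55 · 0.032768 · 0.031087 = 0.0560264

0.05603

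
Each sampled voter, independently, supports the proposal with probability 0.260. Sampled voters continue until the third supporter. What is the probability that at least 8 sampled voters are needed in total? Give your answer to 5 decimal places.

0.73538

Needing more than 7 sampled voters ⇔ fewer than 3 successes in the first 7. With X ~ Binomial(7, 0.26), P(Y > 7) = P(X ≤ 2).
  k=0: C(7,0)·0.26^0·0.74^7 = 0.1215128
  k=1: C(7,1)·0.26^1·0.74^6 = 0.2988558
  k=2: C(7,2)·0.26^2·0.74^5 = 0.3150102
P(X ≤ 2) = 0.7353788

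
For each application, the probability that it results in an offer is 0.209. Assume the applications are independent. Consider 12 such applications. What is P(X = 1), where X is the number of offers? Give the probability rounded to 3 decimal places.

0.190

X ~ Binomial(n=12, p=0.209).
P(X=1) = C(12,1) · p^1 · (1−p)^11
= 12 · 0.209 · 0.075848 = 0.19023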